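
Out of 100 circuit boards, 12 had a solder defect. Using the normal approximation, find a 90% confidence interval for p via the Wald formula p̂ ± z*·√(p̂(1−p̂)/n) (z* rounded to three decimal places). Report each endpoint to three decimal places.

Sample proportion p̂ = 12/100 = 0.12000.
SE(p̂) = √(0.12000·0.88000/100) = 0.032496.
For 90% confidence, z* = 1.645.
Margin = 1.645·0.032496 = 0.05346.
Interval: 0.12000 ± 0.05346 → (0.067, 0.173).

(0.067, 0.173)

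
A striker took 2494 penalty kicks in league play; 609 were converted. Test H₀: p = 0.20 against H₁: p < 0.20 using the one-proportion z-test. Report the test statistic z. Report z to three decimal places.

p̂ = 609/2494 = 0.24419.
Null standard error: √(0.20·0.80/2494) = √0.000064154 = 0.008010.
z = (p̂ − p₀)/SE = (0.24419 − 0.20)/0.008010 = 5.517.

z = 5.517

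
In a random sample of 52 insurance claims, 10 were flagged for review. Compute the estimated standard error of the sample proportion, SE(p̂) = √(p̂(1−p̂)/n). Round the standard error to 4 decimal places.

SE = 0.0547

With x = 10 successes in n = 52, p̂ = 0.19231.
p̂(1−p̂) = 0.155327.
SE = √(0.155327/52) = 0.0547.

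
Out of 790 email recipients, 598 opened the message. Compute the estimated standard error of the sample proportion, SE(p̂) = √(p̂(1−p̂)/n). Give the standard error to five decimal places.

SE = 0.01526

p̂ = 598/790 = 0.75696.
p̂(1−p̂) = 0.183972.
Dividing by n and taking the root: √0.000232876 = 0.01526.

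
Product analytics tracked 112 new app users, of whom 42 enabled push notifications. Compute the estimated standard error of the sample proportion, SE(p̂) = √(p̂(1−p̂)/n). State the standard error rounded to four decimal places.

SE = 0.0457

p̂ = 42/112 = 0.37500.
p̂(1−p̂) = 0.37500·0.62500 = 0.234375.
SE = √(0.234375/112) = √0.002092634 = 0.0457.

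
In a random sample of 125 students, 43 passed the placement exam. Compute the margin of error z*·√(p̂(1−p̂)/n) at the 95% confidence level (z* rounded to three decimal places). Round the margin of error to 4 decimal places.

Sample proportion p̂ = 43/125 = 0.34400.
SE(p̂) = √(0.34400·0.65600/125) = 0.042489.
z* = 1.960 at the 95% level.
So ME = 0.0833.

ME = 0.0833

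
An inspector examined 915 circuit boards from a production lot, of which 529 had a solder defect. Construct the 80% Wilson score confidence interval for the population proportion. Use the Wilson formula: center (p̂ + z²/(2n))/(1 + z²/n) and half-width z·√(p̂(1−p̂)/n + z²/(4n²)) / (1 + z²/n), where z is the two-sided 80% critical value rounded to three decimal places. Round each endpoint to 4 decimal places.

Here p̂ = 529/915 = 0.57814 and z = 1.282 (z² = 1.643524).
Denominator 1 + z²/n = 1 + 1.643524/915 = 1.001796.
Center = (0.57814 + 0.000898)/1.001796 = 0.57800.
Radicand: p̂(1−p̂)/n + z²/(4n²) = 0.000266551 + 0.000000491 = 0.000267042.
Half-width = z·√(radicand)/denom = 1.282·0.016341/1.001796 = 0.02091.
So the interval runs from 0.5571 to 0.5989.

(0.5571, 0.5989)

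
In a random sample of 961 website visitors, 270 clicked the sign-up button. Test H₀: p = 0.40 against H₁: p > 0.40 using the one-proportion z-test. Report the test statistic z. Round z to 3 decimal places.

z = -7.533

With x = 270 successes in n = 961, p̂ = 0.28096.
Under H₀, SE = √(p₀(1−p₀)/n) = √(0.40·0.60/961) = √0.000249740 = 0.015803.
z = (0.28096 − 0.40)/0.015803 = -0.11904/0.015803 = -7.533.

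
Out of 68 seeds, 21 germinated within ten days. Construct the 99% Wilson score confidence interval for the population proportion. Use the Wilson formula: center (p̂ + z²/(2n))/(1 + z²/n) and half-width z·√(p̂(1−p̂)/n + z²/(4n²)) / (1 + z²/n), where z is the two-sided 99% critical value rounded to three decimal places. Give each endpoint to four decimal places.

(0.1870, 0.4646)

Here p̂ = 21/68 = 0.30882 and z = 2.576 (z² = 6.635776).
Denominator 1 + z²/n = 1 + 6.635776/68 = 1.097585.
Adjusted center: (0.30882 + z²/(2n))/1.097585 = 0.32582.
Radicand: p̂(1−p̂)/n + z²/(4n²) = 0.003138993 + 0.000358768 = 0.003497761.
Half-width = 2.576·√0.003497761/1.097585 = 0.13880.
Interval: 0.32582 ± 0.13880 → (0.1870, 0.4646).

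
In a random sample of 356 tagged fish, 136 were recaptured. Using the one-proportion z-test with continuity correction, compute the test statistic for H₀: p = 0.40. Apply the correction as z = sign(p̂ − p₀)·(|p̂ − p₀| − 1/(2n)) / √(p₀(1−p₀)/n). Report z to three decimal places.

z = -0.638

With x = 136 successes in n = 356, p̂ = 0.38202. p̂ − p₀ = -0.017978.
Continuity correction 1/(2n) = 1/712 = 0.001404.
Corrected numerator: |-0.017978| − 0.001404 = 0.016574.
SE₀ = √(0.40·0.60/356) = 0.025965.
z = (−)0.016574/0.025965 = -0.638.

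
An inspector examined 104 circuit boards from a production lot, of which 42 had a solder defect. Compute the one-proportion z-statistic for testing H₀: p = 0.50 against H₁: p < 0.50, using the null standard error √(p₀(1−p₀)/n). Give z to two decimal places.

z = -1.96

Sample proportion p̂ = 42/104 = 0.40385.
Null standard error: √(0.50·0.50/104) = √0.002403846 = 0.049029.
Test statistic: z = -0.09615/0.049029 = -1.96.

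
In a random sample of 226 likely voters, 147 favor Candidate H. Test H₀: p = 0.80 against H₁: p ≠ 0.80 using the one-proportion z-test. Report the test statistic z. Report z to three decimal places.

p̂ = 147/226 = 0.65044.
SE₀ = √(0.80·0.20/226) = 0.026608.
z = (p̂ − p₀)/SE = (0.65044 − 0.80)/0.026608 = -5.621.

z = -5.621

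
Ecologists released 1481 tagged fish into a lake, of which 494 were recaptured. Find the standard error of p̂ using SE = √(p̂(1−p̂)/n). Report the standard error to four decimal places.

p̂ = 494/1481 = 0.33356.
p̂(1−p̂) = 0.222298.
SE = √(0.222298/1481) = √0.000150100 = 0.0123.

SE = 0.0123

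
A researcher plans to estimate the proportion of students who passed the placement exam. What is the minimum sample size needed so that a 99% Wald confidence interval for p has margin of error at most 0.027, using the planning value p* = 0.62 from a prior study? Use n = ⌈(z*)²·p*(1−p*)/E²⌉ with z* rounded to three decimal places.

n = 2145

The 99% critical value is z* = 2.576.
p*(1−p*) = 0.2356.
(z*)²·p*(1−p*)/E² = 6.635776·0.2356/0.000729 = 2144.566.
Rounding up, n = 2145.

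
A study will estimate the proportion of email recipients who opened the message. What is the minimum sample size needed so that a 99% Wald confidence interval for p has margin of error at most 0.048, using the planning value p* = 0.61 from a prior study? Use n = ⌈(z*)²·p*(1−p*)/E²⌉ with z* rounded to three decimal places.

The 99% critical value is z* = 2.576.
p*(1−p*) = 0.61·0.39 = 0.2379.
Required n before rounding: 6.635776 × 0.2379 / 0.048² = 685.178.
⌈685.178⌉ = 686.

n = 686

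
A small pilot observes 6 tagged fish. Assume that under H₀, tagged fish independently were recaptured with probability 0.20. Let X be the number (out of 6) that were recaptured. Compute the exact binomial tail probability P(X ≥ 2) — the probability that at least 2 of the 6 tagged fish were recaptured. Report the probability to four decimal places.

P = 0.3446

X ~ Binomial(n=6, p=0.20).
P(X ≥ 2) = Σ_{j=2}^{6} C(6,j)·0.20^j·0.80^{6−j}.
= 0.245760 + 0.081920 + 0.015360 + 0.001536 + 0.000064 = 0.3446.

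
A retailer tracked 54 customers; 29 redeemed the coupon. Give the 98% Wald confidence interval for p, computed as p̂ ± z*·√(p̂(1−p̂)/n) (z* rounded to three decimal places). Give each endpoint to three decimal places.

(0.379, 0.695)

Sample proportion p̂ = 29/54 = 0.53704.
SE = √(p̂(1−p̂)/n) = √(0.248628/54) = 0.067854.
z* = 2.326 at the 98% level.
Margin of error: 2.326 × 0.067854 = 0.15783.
Interval: 0.53704 ± 0.15783 → (0.379, 0.695).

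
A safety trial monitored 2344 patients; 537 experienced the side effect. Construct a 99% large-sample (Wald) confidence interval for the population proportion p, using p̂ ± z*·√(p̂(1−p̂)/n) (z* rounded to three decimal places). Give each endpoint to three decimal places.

(0.207, 0.251)

p̂ = 537/2344 = 0.22910.
SE(p̂) = √(0.22910·0.77090/2344) = 0.008680.
z* = 2.576 at the 99% level.
Margin = 2.576·0.008680 = 0.02236.
So the interval runs from 0.207 to 0.251.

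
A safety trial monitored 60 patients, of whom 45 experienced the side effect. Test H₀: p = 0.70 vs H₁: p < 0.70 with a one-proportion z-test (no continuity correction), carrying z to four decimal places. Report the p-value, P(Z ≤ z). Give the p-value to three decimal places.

p-value = 0.801

Sample proportion p̂ = 45/60 = 0.75000.
Null standard error: √(0.70·0.30/60) = √0.003500000 = 0.059161.
z = (p̂ − p₀)/SE = (45/60 − 0.70)/0.059161 ≈ 0.8452.
From the standard normal, P(Z ≤ z) = 0.801.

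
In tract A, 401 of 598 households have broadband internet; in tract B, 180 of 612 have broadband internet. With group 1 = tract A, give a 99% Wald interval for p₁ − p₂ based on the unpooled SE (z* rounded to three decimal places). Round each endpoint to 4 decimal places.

(0.3079, 0.4450)

p̂₁ = 401/598 = 0.67057, p̂₂ = 180/612 = 0.29412; p̂₁ − p̂₂ = 0.37645.
Unpooled SE = √(p̂₁(1−p̂₁)/n₁ + p̂₂(1−p̂₂)/n₂) = √(0.000369409 + 0.000339236) = 0.026620.
The 99% critical value is z* = 2.576. Margin of error = 0.06857.
Interval: 0.37645 ± 0.06857 → (0.3079, 0.4450).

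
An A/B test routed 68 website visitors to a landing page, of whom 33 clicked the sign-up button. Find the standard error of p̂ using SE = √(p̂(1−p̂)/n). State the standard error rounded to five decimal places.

SE = 0.06061

With x = 33 successes in n = 68, p̂ = 0.48529.
p̂(1−p̂) = 0.48529·0.51471 = 0.249784.
Dividing by n and taking the root: √0.003673294 = 0.06061.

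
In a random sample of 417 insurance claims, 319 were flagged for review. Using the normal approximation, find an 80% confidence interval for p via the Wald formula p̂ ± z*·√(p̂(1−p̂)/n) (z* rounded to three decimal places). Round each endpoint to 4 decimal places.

(0.7384, 0.7916)

The sample proportion is 319/417 = 0.76499.
Standard error of p̂: √(0.179781/417) = √0.000431130 = 0.020764.
z* = 1.282 at the 80% level.
Margin = 1.282·0.020764 = 0.02662.
So the interval runs from 0.7384 to 0.7916.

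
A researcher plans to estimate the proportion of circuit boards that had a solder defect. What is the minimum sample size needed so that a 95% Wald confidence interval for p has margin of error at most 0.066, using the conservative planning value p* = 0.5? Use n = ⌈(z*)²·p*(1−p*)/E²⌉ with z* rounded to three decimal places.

z* = 1.960 at the 95% level.
p*(1−p*) = 0.2500.
(z*)²·p*(1−p*)/E² = 3.841600·0.2500/0.004356 = 220.478.
Rounding up, n = 221.

n = 221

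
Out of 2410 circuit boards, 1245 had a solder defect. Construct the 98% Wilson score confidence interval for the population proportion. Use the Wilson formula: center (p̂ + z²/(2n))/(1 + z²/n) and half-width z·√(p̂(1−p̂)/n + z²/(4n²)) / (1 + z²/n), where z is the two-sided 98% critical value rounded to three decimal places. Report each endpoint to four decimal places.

p̂ = 1245/2410 = 0.51660; z = 2.326, so z² = 5.410276.
1 + z²/n = 1.002245.
Center = (0.51660 + 0.001122)/1.002245 = 0.51656.
Radicand: p̂(1−p̂)/n + z²/(4n²) = 0.000103620 + 0.000000233 = 0.000103853.
Half-width = 2.326·√0.000103853/1.002245 = 0.02365.
Interval: 0.51656 ± 0.02365 → (0.4929, 0.5402).

(0.4929, 0.5402)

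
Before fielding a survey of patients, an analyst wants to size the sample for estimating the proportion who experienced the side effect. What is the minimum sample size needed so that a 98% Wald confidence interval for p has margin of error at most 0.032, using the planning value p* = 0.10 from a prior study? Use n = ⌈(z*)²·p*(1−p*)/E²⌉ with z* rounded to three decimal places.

n = 476

z* = 2.326 at the 98% level.
p*(1−p*) = 0.10·0.90 = 0.0900.
Required n before rounding: 5.410276 × 0.0900 / 0.032² = 475.513.
⌈475.513⌉ = 476.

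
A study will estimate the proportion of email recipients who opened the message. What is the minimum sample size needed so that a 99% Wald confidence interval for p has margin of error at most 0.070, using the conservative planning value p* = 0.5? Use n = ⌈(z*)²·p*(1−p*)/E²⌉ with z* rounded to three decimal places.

n = 339

For 99% confidence, z* = 2.576.
p*(1−p*) = 0.2500.
Required n before rounding: 6.635776 × 0.2500 / 0.070² = 338.560.
⌈338.560⌉ = 339.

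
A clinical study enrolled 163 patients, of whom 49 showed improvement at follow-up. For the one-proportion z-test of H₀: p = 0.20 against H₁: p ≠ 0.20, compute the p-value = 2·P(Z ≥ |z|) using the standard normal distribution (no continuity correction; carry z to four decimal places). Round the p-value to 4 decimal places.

p-value = 0.0013

The sample proportion is 49/163 = 0.30061.
SE₀ = √(0.20·0.80/163) = 0.031330.
z = (p̂ − p₀)/SE = (49/163 − 0.20)/0.031330 ≈ 3.2114.
From the standard normal, 2·P(Z ≥ |z|) = 0.0013.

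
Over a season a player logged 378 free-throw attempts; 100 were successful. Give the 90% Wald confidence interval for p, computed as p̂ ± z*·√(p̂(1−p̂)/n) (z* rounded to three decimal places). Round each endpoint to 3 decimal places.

(0.227, 0.302)

The sample proportion is 100/378 = 0.26455.
SE(p̂) = √(0.26455·0.73545/378) = 0.022687.
The 90% critical value is z* = 1.645.
Margin = 1.645·0.022687 = 0.03732.
Interval: 0.26455 ± 0.03732 → (0.227, 0.302).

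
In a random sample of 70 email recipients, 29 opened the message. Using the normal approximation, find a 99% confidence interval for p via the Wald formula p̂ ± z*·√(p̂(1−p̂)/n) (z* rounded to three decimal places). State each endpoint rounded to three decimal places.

(0.263, 0.566)

The sample proportion is 29/70 = 0.41429.
SE(p̂) = √(0.41429·0.58571/70) = 0.058877.
z* = 2.576 at the 99% level.
Margin = 2.576·0.058877 = 0.15167.
Interval: 0.41429 ± 0.15167 → (0.263, 0.566).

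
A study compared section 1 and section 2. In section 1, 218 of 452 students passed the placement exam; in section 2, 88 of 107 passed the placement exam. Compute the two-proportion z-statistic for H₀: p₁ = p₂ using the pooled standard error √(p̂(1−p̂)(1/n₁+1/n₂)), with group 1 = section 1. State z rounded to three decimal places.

p̂₁ = 218/452 = 0.48230, p̂₂ = 88/107 = 0.82243.
Pooling: p̂ = 306/559 = 0.54741.
Pooled SE = √[0.2477527·0.01155818] ≈ 0.053512.
z = -0.34013/0.053512 = -6.356.

z = -6.356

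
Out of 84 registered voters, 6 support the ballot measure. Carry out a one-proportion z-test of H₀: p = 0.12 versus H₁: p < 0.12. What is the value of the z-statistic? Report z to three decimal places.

z = -1.370

With x = 6 successes in n = 84, p̂ = 0.07143.
SE₀ = √(0.12·0.88/84) = 0.035456.
Test statistic: z = -0.04857/0.035456 = -1.370.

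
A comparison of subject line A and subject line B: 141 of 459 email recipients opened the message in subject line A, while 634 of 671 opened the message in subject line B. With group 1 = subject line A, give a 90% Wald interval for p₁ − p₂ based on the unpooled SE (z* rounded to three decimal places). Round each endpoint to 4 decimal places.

p̂₁ = 0.30719, p̂₂ = 0.94486, so the observed difference is -0.63767.
SE = √(0.000463669 + 0.000077647) = √0.000541316 = 0.023266.
z* = 1.645 at the 90% level. Margin of error = 0.03827.
CI: -0.63767 ± 0.03827 = (-0.6759, -0.5994).

(-0.6759, -0.5994)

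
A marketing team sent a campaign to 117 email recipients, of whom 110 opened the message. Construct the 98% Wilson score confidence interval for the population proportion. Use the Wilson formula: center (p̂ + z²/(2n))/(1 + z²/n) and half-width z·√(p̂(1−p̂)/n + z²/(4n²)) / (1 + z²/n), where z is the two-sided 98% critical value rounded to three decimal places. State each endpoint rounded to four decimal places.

(0.8672, 0.9742)

Here p̂ = 110/117 = 0.94017 and z = 2.326 (z² = 5.410276).
1 + z²/n = 1.046242.
Center = (0.94017 + 0.023121)/1.046242 = 0.92072.
Radicand: p̂(1−p̂)/n + z²/(4n²) = 0.000480765 + 0.000098807 = 0.000579572.
Half-width = 2.326·√0.000579572/1.046242 = 0.05352.
CI: 0.92072 ± 0.05352 = (0.8672, 0.9742).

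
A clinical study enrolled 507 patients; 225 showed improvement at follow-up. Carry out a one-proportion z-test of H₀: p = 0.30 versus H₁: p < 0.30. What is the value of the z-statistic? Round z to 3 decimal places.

z = 7.065

Sample proportion p̂ = 225/507 = 0.44379.
Under H₀, SE = √(p₀(1−p₀)/n) = √(0.30·0.70/507) = √0.000414201 = 0.020352.
Test statistic: z = 0.14379/0.020352 = 7.065.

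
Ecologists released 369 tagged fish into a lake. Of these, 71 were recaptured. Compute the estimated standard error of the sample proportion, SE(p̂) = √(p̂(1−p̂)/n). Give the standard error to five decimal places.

SE = 0.02052

Sample proportion p̂ = 71/369 = 0.19241.
p̂(1−p̂) = 0.155388.
Dividing by n and taking the root: √0.000421106 = 0.02052.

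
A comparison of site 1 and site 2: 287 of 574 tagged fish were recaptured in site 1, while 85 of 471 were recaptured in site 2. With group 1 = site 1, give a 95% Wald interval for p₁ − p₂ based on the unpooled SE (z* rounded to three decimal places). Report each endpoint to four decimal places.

(0.2659, 0.3732)

p̂₁ = 287/574 = 0.50000, p̂₂ = 85/471 = 0.18047; p̂₁ − p̂₂ = 0.31953.
SE = √(0.000435540 + 0.000314010) = √0.000749550 = 0.027378.
The 95% critical value is z* = 1.960. Margin of error = 0.05366.
So the interval runs from 0.2659 to 0.3732.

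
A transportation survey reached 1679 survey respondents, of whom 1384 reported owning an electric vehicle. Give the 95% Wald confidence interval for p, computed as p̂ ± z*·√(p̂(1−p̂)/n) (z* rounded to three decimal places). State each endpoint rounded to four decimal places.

(0.8061, 0.8425)

The sample proportion is 1384/1679 = 0.82430.
SE(p̂) = √(0.82430·0.17570/1679) = 0.009288.
The 95% critical value is z* = 1.960.
Margin of error: 1.960 × 0.009288 = 0.01820.
CI: 0.82430 ± 0.01820 = (0.8061, 0.8425).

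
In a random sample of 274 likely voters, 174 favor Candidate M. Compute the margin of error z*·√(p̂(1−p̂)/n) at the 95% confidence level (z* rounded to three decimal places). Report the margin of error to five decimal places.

ME = 0.05700

The sample proportion is 174/274 = 0.63504.
SE = √(p̂(1−p̂)/n) = √(0.231765/274) = 0.029084.
z* = 1.960 at the 95% level.
Margin of error = z*·SE = 1.960 × 0.029084 = 0.05700.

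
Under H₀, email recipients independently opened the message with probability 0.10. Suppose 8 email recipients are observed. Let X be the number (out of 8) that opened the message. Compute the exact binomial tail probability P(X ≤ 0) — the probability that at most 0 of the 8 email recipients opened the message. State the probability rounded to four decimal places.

P = 0.4305

X ~ Binomial(n=8, p=0.10).
P(X ≤ 0) = C(8,0)·0.10^0·0.90^8.
= 0.430467 = 0.4305.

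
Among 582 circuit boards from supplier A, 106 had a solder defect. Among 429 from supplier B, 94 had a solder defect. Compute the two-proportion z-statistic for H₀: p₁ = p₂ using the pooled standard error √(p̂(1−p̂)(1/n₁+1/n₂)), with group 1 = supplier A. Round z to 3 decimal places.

Sample proportions: p̂₁ = 106/582 = 0.18213 and p̂₂ = 94/429 = 0.21911.
Pooling: p̂ = 200/1011 = 0.19782.
Pooled SE = √[0.1586896·0.00404922] ≈ 0.025349.
z = (p̂₁ − p̂₂)/SE = (0.18213 − 0.21911)/0.025349 = -0.03698/0.025349 = -1.459.

z = -1.459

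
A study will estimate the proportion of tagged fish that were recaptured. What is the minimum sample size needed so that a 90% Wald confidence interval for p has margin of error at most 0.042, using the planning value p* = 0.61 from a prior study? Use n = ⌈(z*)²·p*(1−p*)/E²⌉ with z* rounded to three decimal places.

n = 365

z* = 1.645 at the 90% level.
p*(1−p*) = 0.2379.
Required n before rounding: 2.706025 × 0.2379 / 0.042² = 364.945.
Rounding up, n = 365.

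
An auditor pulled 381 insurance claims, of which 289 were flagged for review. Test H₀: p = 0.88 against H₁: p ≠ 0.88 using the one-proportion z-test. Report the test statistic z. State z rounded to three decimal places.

z = -7.296

Sample proportion p̂ = 289/381 = 0.75853.
Under H₀, SE = √(p₀(1−p₀)/n) = √(0.88·0.12/381) = √0.000277165 = 0.016648.
z = (0.75853 − 0.88)/0.016648 = -0.12147/0.016648 = -7.296.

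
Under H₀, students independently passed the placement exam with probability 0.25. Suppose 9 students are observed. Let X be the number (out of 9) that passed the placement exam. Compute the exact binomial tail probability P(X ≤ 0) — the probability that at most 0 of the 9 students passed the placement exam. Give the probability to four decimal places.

P = 0.0751

X is binomial with n = 9 and p = 0.25.
P(X ≤ 0) = C(9,0)·0.25^0·0.75^9.
= 0.075085 = 0.0751.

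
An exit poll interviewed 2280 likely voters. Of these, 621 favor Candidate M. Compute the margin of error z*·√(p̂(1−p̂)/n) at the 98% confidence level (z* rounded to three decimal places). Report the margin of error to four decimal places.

Sample proportion p̂ = 621/2280 = 0.27237.
Standard error of p̂: √(0.198184/2280) = √0.000086923 = 0.009323.
For 98% confidence, z* = 2.326.
So ME = 0.0217.

ME = 0.0217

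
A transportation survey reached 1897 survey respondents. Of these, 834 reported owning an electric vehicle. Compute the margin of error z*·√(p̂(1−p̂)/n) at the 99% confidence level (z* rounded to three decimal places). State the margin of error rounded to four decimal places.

ME = 0.0294

With x = 834 successes in n = 1897, p̂ = 0.43964.
Standard error of p̂: √(0.246357/1897) = √0.000129867 = 0.011396.
The 99% critical value is z* = 2.576.
ME = 2.576·0.011396 = 0.0294.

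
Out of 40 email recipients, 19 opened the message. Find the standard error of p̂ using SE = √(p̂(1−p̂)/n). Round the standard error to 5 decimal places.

SE = 0.07896

Sample proportion p̂ = 19/40 = 0.47500.
p̂(1−p̂) = 0.249375.
SE = √(0.249375/40) = 0.07896.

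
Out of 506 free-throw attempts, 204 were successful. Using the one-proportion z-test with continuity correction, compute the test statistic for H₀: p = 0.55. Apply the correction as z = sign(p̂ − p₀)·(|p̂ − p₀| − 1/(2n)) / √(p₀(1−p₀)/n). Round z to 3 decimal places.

z = -6.595

With x = 204 successes in n = 506, p̂ = 0.40316. p̂ − p₀ = -0.146838.
Continuity correction 1/(2n) = 1/1012 = 0.000988.
Corrected numerator: |-0.146838| − 0.000988 = 0.145850.
Under H₀, SE = √(p₀(1−p₀)/n) = √(0.55·0.45/506) = √0.000489130 = 0.022116.
z = −0.145850/0.022116 = -6.595.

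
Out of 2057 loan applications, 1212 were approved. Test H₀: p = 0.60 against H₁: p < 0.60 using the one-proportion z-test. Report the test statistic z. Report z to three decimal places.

With x = 1212 successes in n = 2057, p̂ = 0.58921.
Null standard error: √(0.60·0.40/2057) = √0.000116675 = 0.010802.
Test statistic: z = -0.01079/0.010802 = -0.999.

z = -0.999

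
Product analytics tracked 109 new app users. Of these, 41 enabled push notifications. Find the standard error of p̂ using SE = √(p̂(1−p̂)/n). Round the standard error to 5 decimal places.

With x = 41 successes in n = 109, p̂ = 0.37615.
p̂(1−p̂) = 0.37615·0.62385 = 0.234661.
SE = √(0.234661/109) = 0.04640.

SE = 0.04640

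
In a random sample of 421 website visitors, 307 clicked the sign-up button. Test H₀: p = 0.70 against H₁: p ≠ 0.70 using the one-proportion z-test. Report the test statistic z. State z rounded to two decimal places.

z = 1.31

The sample proportion is 307/421 = 0.72922.
Under H₀, SE = √(p₀(1−p₀)/n) = √(0.70·0.30/421) = √0.000498812 = 0.022334.
Test statistic: z = 0.02922/0.022334 = 1.31.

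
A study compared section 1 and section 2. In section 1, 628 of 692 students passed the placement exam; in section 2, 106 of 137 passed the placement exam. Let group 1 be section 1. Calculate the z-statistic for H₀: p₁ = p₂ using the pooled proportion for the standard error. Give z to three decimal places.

Sample proportions: p̂₁ = 628/692 = 0.90751 and p̂₂ = 106/137 = 0.77372.
Pooling: p̂ = 734/829 = 0.88540.
Pooled SE = √[0.1014637·0.00874436] ≈ 0.029786.
z = (p̂₁ − p̂₂)/SE = (0.90751 − 0.77372)/0.029786 = 0.13379/0.029786 = 4.492.

z = 4.492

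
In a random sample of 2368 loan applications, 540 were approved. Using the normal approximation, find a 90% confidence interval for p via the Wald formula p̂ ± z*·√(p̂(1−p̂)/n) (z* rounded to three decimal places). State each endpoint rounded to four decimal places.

The sample proportion is 540/2368 = 0.22804.
SE(p̂) = √(0.22804·0.77196/2368) = 0.008622.
For 90% confidence, z* = 1.645.
Margin = 1.645·0.008622 = 0.01418.
So the interval runs from 0.2139 to 0.2422.

(0.2139, 0.2422)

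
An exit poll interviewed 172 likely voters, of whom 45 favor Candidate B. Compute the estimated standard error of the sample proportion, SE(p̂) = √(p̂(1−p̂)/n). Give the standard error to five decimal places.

The sample proportion is 45/172 = 0.26163.
p̂(1−p̂) = 0.193180.
Dividing by n and taking the root: √0.001123140 = 0.03351.

SE = 0.03351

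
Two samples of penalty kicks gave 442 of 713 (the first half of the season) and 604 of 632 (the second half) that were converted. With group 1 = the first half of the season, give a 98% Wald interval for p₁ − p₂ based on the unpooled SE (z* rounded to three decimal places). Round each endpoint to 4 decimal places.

(-0.3822, -0.2894)

p̂₁ = 442/713 = 0.61992, p̂₂ = 604/632 = 0.95570; p̂₁ − p̂₂ = -0.33578.
SE = √(0.000330463 + 0.000066995) = √0.000397458 = 0.019936.
For 98% confidence, z* = 2.326. Margin = 2.326·0.019936 = 0.04637.
CI: -0.33578 ± 0.04637 = (-0.3822, -0.2894).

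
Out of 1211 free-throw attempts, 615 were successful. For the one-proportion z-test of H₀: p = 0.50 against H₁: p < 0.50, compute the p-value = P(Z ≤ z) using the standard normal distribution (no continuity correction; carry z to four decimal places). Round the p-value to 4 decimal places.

p-value = 0.7075

Sample proportion p̂ = 615/1211 = 0.50784.
Under H₀, SE = √(p₀(1−p₀)/n) = √(0.50·0.50/1211) = √0.000206441 = 0.014368.
Test statistic (full precision, shown to 4 dp): z = (615/1211 − 0.50)/SE₀ ≈ 0.5460.
From the standard normal, P(Z ≤ z) = 0.7075.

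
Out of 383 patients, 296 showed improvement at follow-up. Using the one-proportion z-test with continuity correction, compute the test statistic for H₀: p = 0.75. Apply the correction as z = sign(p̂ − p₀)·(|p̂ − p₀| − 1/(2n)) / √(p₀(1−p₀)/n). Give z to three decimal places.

With x = 296 successes in n = 383, p̂ = 0.77285. p̂ − p₀ = 0.022846.
1/(2n) = 0.001305.
Corrected numerator: |0.022846| − 0.001305 = 0.021541.
Null standard error: √(0.75·0.25/383) = √0.000489556 = 0.022126.
z = (+)0.021541/0.022126 = 0.974.

z = 0.974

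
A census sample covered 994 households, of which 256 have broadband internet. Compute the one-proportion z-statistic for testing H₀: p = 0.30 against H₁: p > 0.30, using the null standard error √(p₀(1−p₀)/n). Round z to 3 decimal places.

The sample proportion is 256/994 = 0.25755.
Null standard error: √(0.30·0.70/994) = √0.000211268 = 0.014535.
z = (p̂ − p₀)/SE = (0.25755 − 0.30)/0.014535 = -2.921.

z = -2.921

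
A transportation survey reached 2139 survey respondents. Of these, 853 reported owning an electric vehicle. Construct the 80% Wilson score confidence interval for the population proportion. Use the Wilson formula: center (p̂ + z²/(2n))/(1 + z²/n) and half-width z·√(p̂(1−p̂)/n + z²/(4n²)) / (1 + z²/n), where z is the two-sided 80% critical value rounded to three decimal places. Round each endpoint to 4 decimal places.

(0.3853, 0.4124)

Here p̂ = 853/2139 = 0.39878 and z = 1.282 (z² = 1.643524).
Denominator 1 + z²/n = 1 + 1.643524/2139 = 1.000768.
Center = (0.39878 + 0.000384)/1.000768 = 0.39886.
Radicand: p̂(1−p̂)/n + z²/(4n²) = 0.000112088 + 0.000000090 = 0.000112178.
Half-width = z·√(radicand)/denom = 1.282·0.010591/1.000768 = 0.01357.
So the interval runs from 0.3853 to 0.4124.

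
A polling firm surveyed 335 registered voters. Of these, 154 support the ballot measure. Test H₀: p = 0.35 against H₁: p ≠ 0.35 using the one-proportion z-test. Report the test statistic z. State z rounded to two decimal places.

z = 4.21

The sample proportion is 154/335 = 0.45970.
Under H₀, SE = √(p₀(1−p₀)/n) = √(0.35·0.65/335) = √0.000679104 = 0.026060.
Test statistic: z = 0.10970/0.026060 = 4.21.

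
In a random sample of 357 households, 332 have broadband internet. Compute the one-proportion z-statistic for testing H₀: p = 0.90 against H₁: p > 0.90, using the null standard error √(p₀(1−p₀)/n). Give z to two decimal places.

The sample proportion is 332/357 = 0.92997.
Null standard error: √(0.90·0.10/357) = √0.000252101 = 0.015878.
Test statistic: z = 0.02997/0.015878 = 1.89.

z = 1.89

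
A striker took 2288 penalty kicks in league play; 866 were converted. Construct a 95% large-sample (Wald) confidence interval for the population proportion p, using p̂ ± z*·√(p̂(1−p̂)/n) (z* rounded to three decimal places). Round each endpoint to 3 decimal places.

Sample proportion p̂ = 866/2288 = 0.37850.
SE = √(p̂(1−p̂)/n) = √(0.235237/2288) = 0.010140.
z* = 1.960 at the 95% level.
Margin = 1.960·0.010140 = 0.01987.
Interval: 0.37850 ± 0.01987 → (0.359, 0.398).

(0.359, 0.398)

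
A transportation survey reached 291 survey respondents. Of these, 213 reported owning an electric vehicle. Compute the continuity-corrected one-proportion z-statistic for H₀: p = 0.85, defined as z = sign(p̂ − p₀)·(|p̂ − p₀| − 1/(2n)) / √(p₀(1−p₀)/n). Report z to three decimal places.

With x = 213 successes in n = 291, p̂ = 0.73196. p̂ − p₀ = -0.118041.
Continuity correction 1/(2n) = 1/582 = 0.001718.
Corrected numerator: |-0.118041| − 0.001718 = 0.116323.
Under H₀, SE = √(p₀(1−p₀)/n) = √(0.85·0.15/291) = √0.000438144 = 0.020932.
z = −0.116323/0.020932 = -5.557.

z = -5.557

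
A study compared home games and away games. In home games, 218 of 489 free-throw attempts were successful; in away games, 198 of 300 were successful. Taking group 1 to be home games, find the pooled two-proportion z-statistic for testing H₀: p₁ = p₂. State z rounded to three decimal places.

z = -5.850

Sample proportions: p̂₁ = 218/489 = 0.44581 and p̂₂ = 198/300 = 0.66000.
Pooled p̂ = (218+198)/(489+300) = 416/789 = 0.52725.
SE = √[p̂(1−p̂)(1/n₁+1/n₂)] = √[0.52725·0.47275·(1/489+1/300)] ≈ 0.036614.
z = -0.21419/0.036614 = -5.850.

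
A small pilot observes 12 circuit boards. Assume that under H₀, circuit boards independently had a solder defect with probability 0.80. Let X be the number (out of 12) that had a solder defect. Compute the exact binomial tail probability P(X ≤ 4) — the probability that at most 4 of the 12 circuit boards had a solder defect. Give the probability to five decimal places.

P = 0.00058

X is binomial with n = 12 and p = 0.80.
P(X ≤ 4) = Σ_{j=0}^{4} C(12,j)·0.80^j·0.20^{12−j}.
= 0.000000 + 0.000000 + 0.000004 + 0.000058 + 0.000519 = 0.00058.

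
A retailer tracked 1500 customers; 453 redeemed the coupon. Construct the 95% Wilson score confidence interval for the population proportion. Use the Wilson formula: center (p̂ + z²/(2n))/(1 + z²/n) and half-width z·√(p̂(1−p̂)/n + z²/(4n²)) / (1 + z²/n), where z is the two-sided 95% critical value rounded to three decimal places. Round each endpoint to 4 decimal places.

(0.2793, 0.3257)

p̂ = 453/1500 = 0.30200; z = 1.960, so z² = 3.841600.
1 + z²/n = 1.002561.
Center = (0.30200 + 0.001281)/1.002561 = 0.30251.
Radicand: p̂(1−p̂)/n + z²/(4n²) = 0.000140531 + 0.000000427 = 0.000140958.
Half-width = z·√(radicand)/denom = 1.960·0.011873/1.002561 = 0.02321.
So the interval runs from 0.2793 to 0.3257.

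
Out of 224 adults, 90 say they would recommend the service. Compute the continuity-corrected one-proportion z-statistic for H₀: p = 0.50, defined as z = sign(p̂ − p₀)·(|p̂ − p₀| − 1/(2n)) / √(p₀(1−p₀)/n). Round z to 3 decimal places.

z = -2.873

p̂ = 90/224 = 0.40179. p̂ − p₀ = -0.098214.
1/(2n) = 0.002232.
Corrected numerator: |-0.098214| − 0.002232 = 0.095982.
Under H₀, SE = √(p₀(1−p₀)/n) = √(0.50·0.50/224) = √0.001116071 = 0.033408.
z = −0.095982/0.033408 = -2.873.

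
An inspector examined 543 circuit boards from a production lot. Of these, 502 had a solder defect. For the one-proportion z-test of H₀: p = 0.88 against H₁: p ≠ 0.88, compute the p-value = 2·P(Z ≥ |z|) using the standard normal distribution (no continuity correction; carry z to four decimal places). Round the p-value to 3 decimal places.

p-value = 0.001

p̂ = 502/543 = 0.92449.
Null standard error: √(0.88·0.12/543) = √0.000194475 = 0.013945.
Test statistic (full precision, shown to 4 dp): z = (502/543 − 0.88)/SE₀ ≈ 3.1905.
p-value = 2·P(Z ≥ |z|) with z = 3.1905 → 0.001.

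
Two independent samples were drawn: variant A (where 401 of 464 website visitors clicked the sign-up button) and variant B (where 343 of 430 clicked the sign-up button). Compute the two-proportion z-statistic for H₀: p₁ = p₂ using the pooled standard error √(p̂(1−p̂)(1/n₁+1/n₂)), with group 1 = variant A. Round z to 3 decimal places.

z = 2.661

p̂₁ = 401/464 = 0.86422, p̂₂ = 343/430 = 0.79767.
Pooling: p̂ = 744/894 = 0.83221.
SE = √[p̂(1−p̂)(1/n₁+1/n₂)] = √[0.83221·0.16779·(1/464+1/430)] ≈ 0.025013.
z = (p̂₁ − p̂₂)/SE = (0.86422 − 0.79767)/0.025013 = 0.06655/0.025013 = 2.661.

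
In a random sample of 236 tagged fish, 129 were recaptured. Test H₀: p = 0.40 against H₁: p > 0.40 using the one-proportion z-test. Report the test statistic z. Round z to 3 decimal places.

Sample proportion p̂ = 129/236 = 0.54661.
Under H₀, SE = √(p₀(1−p₀)/n) = √(0.40·0.60/236) = √0.001016949 = 0.031890.
z = (p̂ − p₀)/SE = (0.54661 − 0.40)/0.031890 = 4.597.

z = 4.597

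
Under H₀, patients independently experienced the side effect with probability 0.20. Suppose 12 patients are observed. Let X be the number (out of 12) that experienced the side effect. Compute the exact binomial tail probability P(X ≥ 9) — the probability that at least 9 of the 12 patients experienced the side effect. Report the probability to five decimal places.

P = 0.00006

X is binomial with n = 12 and p = 0.20.
P(X ≥ 9) = C(12,9)·0.20^9·0.80^3 + C(12,10)·0.20^10·0.80^2 + C(12,11)·0.20^11·0.80^1 + C(12,12)·0.20^12·0.80^0.
= 0.000058 + 0.000004 + 0.000000 + 0.000000 = 0.00006.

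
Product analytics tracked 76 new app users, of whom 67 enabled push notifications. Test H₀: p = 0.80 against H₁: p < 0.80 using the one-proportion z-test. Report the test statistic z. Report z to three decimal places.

The sample proportion is 67/76 = 0.88158.
Null standard error: √(0.80·0.20/76) = √0.002105263 = 0.045883.
z = (0.88158 − 0.80)/0.045883 = 0.08158/0.045883 = 1.778.

z = 1.778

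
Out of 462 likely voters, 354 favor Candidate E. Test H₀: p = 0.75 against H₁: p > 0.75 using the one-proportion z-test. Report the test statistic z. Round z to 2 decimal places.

z = 0.81

With x = 354 successes in n = 462, p̂ = 0.76623.
SE₀ = √(0.75·0.25/462) = 0.020146.
Test statistic: z = 0.01623/0.020146 = 0.81.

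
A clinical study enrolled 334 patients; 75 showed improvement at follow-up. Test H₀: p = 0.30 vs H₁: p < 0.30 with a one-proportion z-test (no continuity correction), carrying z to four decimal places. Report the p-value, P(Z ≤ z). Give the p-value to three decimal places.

Sample proportion p̂ = 75/334 = 0.22455.
Under H₀, SE = √(p₀(1−p₀)/n) = √(0.30·0.70/334) = √0.000628743 = 0.025075.
z = (p̂ − p₀)/SE = (75/334 − 0.30)/0.025075 ≈ -3.0090.
p-value = P(Z ≤ z) with z = -3.0090 → 0.001.

p-value = 0.001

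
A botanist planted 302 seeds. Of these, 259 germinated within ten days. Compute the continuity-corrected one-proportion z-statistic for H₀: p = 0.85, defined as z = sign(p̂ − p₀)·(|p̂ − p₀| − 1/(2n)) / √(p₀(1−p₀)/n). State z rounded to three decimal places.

p̂ = 259/302 = 0.85762. p̂ − p₀ = 0.007616.
1/(2n) = 0.001656.
Corrected numerator: |0.007616| − 0.001656 = 0.005960.
Under H₀, SE = √(p₀(1−p₀)/n) = √(0.85·0.15/302) = √0.000422185 = 0.020547.
z = (+)0.005960/0.020547 = 0.290.

z = 0.290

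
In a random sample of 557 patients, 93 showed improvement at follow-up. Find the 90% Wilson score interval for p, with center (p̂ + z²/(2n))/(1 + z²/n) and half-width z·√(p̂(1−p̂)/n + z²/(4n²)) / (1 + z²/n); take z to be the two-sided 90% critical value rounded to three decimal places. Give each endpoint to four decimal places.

Here p̂ = 93/557 = 0.16697 and z = 1.645 (z² = 2.706025).
Denominator 1 + z²/n = 1 + 2.706025/557 = 1.004858.
Adjusted center: (0.16697 + z²/(2n))/1.004858 = 0.16858.
Radicand: p̂(1−p̂)/n + z²/(4n²) = 0.000249710 + 0.000002181 = 0.000251891.
Half-width = 1.645·√0.000251891/1.004858 = 0.02598.
So the interval runs from 0.1426 to 0.1946.

(0.1426, 0.1946)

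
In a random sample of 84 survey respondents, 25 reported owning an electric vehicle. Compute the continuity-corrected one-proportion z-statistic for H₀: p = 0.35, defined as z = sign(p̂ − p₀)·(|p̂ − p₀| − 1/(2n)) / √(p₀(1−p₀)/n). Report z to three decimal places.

The sample proportion is 25/84 = 0.29762. p̂ − p₀ = -0.052381.
Continuity correction 1/(2n) = 1/168 = 0.005952.
Corrected numerator: |-0.052381| − 0.005952 = 0.046429.
Under H₀, SE = √(p₀(1−p₀)/n) = √(0.35·0.65/84) = √0.002708333 = 0.052042.
z = (−)0.046429/0.052042 = -0.892.

z = -0.892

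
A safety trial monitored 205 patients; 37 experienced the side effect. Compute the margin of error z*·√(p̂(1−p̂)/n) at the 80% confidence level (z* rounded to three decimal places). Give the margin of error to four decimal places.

The sample proportion is 37/205 = 0.18049.
SE(p̂) = √(0.18049·0.81951/205) = 0.026861.
For 80% confidence, z* = 1.282.
So ME = 0.0344.

ME = 0.0344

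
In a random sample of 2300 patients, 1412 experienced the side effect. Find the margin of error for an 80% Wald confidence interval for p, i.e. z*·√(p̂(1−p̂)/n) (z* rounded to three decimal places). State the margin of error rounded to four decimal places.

ME = 0.0130

With x = 1412 successes in n = 2300, p̂ = 0.61391.
SE(p̂) = √(0.61391·0.38609/2300) = 0.010152.
z* = 1.282 at the 80% level.
Margin of error = z*·SE = 1.282 × 0.010152 = 0.0130.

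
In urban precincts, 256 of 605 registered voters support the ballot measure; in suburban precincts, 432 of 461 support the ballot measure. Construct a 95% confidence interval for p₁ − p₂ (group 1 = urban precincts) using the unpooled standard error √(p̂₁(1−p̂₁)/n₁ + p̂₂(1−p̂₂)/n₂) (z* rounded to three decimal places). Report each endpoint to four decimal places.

p̂₁ = 256/605 = 0.42314, p̂₂ = 432/461 = 0.93709; p̂₁ − p̂₂ = -0.51395.
SE = √(0.000403459 + 0.000127873) = √0.000531332 = 0.023051.
The 95% critical value is z* = 1.960. Margin = 1.960·0.023051 = 0.04518.
Interval: -0.51395 ± 0.04518 → (-0.5591, -0.4688).

(-0.5591, -0.4688)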